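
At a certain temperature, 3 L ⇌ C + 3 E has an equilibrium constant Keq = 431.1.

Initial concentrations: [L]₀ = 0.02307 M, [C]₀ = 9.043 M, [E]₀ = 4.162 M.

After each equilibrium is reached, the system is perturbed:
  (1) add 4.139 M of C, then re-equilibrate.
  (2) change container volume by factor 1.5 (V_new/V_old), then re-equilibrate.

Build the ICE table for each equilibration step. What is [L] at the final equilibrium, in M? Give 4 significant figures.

Q₀ = 5.3098e+07 vs Keq = 431.1 ⇒ Q>K, reverse
Step 1:
                    L           C           E
  I           0.02307       9.043       4.162
  C            0.8739     -0.2913     -0.8739
  E             0.897       8.752       3.288
  solve Keq expr → x = -0.2913; check Q = 431.1
Then add 4.139 M of C.
Step 2:
                    L           C           E
  I             0.897       12.89       3.288
  C           0.09371    -0.03124    -0.09371
  E            0.9907       12.86       3.194
  solve Keq expr → x = -0.03124; check Q = 431.1
Then change container volume by factor 1.5 (V_new/V_old).
Step 3:
                    L           C           E
  I            0.6605       8.573        2.13
  C           -0.0653     0.02177      0.0653
  E            0.5952       8.595       2.195
  solve Keq expr → x = 0.02177; check Q = 431.1

[L]_eq = 0.5952 M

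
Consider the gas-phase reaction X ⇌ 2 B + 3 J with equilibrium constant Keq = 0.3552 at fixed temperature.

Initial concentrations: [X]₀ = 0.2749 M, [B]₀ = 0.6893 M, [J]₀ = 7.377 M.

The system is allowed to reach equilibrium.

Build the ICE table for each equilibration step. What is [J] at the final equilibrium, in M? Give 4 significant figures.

Q₀ = 693.9 vs Keq = 0.3552 ⇒ Q>K, reverse
Step 1:
                  X         B         J
  I          0.2749    0.6893     7.377
  C          0.3303   -0.6606   -0.9909
  E          0.6052   0.02873     6.386
  solve Keq expr → x = -0.3303; check Q = 0.3552

[J]_eq = 6.386 M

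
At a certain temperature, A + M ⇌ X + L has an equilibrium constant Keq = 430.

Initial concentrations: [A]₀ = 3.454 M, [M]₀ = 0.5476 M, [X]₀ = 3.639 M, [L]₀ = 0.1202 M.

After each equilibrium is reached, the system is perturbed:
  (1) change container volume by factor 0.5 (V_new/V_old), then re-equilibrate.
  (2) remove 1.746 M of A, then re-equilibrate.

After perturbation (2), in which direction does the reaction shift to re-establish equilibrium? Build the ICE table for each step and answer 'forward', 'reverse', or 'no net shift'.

Direction: reverse

Q₀ = 0.2313 vs Keq = 430 ⇒ Q<K, forward
Step 1:
                  A         M         X         L
  Initial     3.454    0.5476     3.639    0.1202
  Change    -0.5454   -0.5454    0.5454    0.5454
  Equil       2.909  0.002227     4.184    0.6656
  solve Keq expr → x = 0.5454; check Q = 430
Then change container volume by factor 0.5 (V_new/V_old).
Step 2:
                  A         M         X         L
  Initial     5.817  0.004453     8.369     1.331
  Change          0         0         0         0
  Equil       5.817  0.004453     8.369     1.331
  solve Keq expr → x = 0; check Q = 430
Then remove 1.746 M of A.
Step 3:
                  A         M         X         L
  Initial     4.071  0.004453     8.369     1.331
  Change   0.001896  0.001896 -0.001896 -0.001896
  Equil       4.073   0.00635     8.367     1.329
  solve Keq expr → x = -0.001896; check Q = 430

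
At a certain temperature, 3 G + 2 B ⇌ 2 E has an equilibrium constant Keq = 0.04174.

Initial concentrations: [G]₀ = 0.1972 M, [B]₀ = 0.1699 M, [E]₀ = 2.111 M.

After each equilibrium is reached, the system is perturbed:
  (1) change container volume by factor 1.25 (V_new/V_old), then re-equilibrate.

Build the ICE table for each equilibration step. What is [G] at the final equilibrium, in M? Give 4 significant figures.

Q₀ = 2.0131e+04 vs Keq = 0.04174 ⇒ Q>K, reverse
Step 1:
                    G           B           E
  Initial      0.1972      0.1699       2.111
  Change        1.872       1.248      -1.248
  Equil          2.07       1.418      0.8627
  solve Keq expr → x = -0.6242; check Q = 0.04174
Then change container volume by factor 1.25 (V_new/V_old).
Step 2:
                    G           B           E
  Initial       1.656       1.135      0.6902
  Change       0.1354     0.09029    -0.09029
  Equil         1.791       1.225      0.5999
  solve Keq expr → x = -0.04514; check Q = 0.04174

[G]_eq = 1.791 M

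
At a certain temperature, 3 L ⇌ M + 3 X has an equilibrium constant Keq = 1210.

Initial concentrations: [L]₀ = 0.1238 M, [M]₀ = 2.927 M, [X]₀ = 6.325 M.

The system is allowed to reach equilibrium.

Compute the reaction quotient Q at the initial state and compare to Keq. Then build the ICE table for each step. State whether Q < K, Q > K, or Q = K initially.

Q₀ = 3.9034e+05; Q > K (proceeds reverse)

Q₀ = 3.9034e+05 vs Keq = 1210 ⇒ Q>K, reverse
Step 1:
                   L          M          X
  Initial     0.1238      2.927      6.325
  Change      0.6231    -0.2077    -0.6231
  Equil       0.7469      2.719      5.702
  solve Keq expr → x = -0.2077; check Q = 1210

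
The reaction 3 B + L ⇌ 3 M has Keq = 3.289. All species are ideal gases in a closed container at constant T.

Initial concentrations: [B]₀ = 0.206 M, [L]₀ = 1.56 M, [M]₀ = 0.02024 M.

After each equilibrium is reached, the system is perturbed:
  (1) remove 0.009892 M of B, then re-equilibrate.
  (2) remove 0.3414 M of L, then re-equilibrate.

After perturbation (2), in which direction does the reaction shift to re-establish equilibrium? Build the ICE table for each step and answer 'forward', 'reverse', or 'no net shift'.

Direction: reverse

Q₀ = 6.0800e-04 vs Keq = 3.289 ⇒ Q<K, forward
Step 1:
                    B           L           M
  I             0.206        1.56     0.02024
  C           -0.1225    -0.04083      0.1225
  E            0.0835       1.519      0.1427
  solve Keq expr → x = 0.04083; check Q = 3.289
Then remove 0.009892 M of B.
Step 2:
                    B           L           M
  I            0.0736       1.519      0.1427
  C          0.006218    0.002073   -0.006218
  E           0.07982       1.521      0.1365
  solve Keq expr → x = -0.002073; check Q = 3.289
Then remove 0.3414 M of L.
Step 3:
                    B           L           M
  I           0.07982        1.18      0.1365
  C          0.004292    0.001431   -0.004292
  E           0.08411       1.181      0.1322
  solve Keq expr → x = -0.001431; check Q = 3.289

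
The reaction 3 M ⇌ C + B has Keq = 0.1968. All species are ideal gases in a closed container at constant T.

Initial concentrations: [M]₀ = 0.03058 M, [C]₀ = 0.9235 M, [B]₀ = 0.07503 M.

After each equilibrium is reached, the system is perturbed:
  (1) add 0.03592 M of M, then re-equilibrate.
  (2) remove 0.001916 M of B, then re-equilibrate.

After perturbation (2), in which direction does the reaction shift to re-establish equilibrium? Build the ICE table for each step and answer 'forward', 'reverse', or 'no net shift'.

Direction: forward

Q₀ = 2423 vs Keq = 0.1968 ⇒ Q>K, reverse
Step 1:
                  M         C         B
  init      0.03058    0.9235   0.07503
  Δ          0.2148  -0.07161  -0.07161
  eq         0.2454    0.8519  0.003415
  solve Keq expr → x = -0.07161; check Q = 0.1968
Then add 0.03592 M of M.
Step 2:
                  M         C         B
  init       0.2813    0.8519  0.003415
  Δ       -0.004444  0.001481  0.001481
  eq         0.2769    0.8534  0.004896
  solve Keq expr → x = 0.001481; check Q = 0.1968
Then remove 0.001916 M of B.
Step 3:
                  M         C         B
  init       0.2769    0.8534   0.00298
  Δ       -0.004948  0.001649  0.001649
  eq          0.272     0.855   0.00463
  solve Keq expr → x = 0.001649; check Q = 0.1968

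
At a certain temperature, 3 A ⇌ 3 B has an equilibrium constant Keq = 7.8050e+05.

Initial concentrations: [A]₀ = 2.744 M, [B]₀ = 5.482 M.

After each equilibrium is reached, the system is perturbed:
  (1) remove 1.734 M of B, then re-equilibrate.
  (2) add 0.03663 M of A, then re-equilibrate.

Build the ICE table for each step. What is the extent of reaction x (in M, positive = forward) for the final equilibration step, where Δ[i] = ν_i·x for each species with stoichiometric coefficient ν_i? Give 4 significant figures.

x = 0.01208 M

Q₀ = 7.974 vs Keq = 7.8050e+05 ⇒ Q<K, forward
Step 1:
                  A         B
  Initial     2.744     5.482
  Change     -2.656     2.656
  Equil     0.08838     8.138
  solve Keq expr → x = 0.8852; check Q = 7.8050e+05
Then remove 1.734 M of B.
Step 2:
                  A         B
  Initial   0.08838     6.404
  Change   -0.01863   0.01863
  Equil     0.06975     6.422
  solve Keq expr → x = 0.00621; check Q = 7.8050e+05
Then add 0.03663 M of A.
Step 3:
                  A         B
  Initial    0.1064     6.422
  Change   -0.03624   0.03624
  Equil     0.07015     6.458
  solve Keq expr → x = 0.01208; check Q = 7.8050e+05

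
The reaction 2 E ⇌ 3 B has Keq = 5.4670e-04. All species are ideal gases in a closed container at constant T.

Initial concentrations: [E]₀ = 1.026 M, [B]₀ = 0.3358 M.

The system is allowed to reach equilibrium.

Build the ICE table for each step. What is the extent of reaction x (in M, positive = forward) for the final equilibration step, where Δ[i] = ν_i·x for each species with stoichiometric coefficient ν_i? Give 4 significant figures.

x = -0.08135 M

Q₀ = 0.03597 vs Keq = 5.4670e-04 ⇒ Q>K, reverse
Step 1:
                   E          B
  I            1.026     0.3358
  C           0.1627     -0.244
  E            1.189    0.09176
  solve Keq expr → x = -0.08135; check Q = 5.4670e-04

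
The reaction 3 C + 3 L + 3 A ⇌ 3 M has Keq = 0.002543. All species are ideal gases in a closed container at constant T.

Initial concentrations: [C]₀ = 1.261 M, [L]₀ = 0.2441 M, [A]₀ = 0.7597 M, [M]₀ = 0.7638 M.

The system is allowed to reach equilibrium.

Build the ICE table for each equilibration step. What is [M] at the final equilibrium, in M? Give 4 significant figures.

[M]_eq = 0.2401 M

Q₀ = 34.85 vs Keq = 0.002543 ⇒ Q>K, reverse
Step 1:
                    C           L           A           M
  init          1.261      0.2441      0.7597      0.7638
  Δ            0.5237      0.5237      0.5237     -0.5237
  eq            1.785      0.7678       1.283      0.2401
  solve Keq expr → x = -0.1746; check Q = 0.002543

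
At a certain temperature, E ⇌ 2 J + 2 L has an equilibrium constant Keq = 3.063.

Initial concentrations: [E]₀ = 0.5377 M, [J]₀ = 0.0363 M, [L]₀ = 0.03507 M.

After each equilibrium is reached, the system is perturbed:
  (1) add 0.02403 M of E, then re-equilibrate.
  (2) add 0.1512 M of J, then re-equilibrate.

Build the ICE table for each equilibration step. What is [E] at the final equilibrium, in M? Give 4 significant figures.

[E]_eq = 0.183 M

Q₀ = 3.0140e-06 vs Keq = 3.063 ⇒ Q<K, forward
Step 1:
                   E          J          L
  I           0.5377     0.0363    0.03507
  C          -0.3913     0.7826     0.7826
  E           0.1464     0.8189     0.8177
  solve Keq expr → x = 0.3913; check Q = 3.063
Then add 0.02403 M of E.
Step 2:
                   E          J          L
  I           0.1704     0.8189     0.8177
  C        -0.009679    0.01936    0.01936
  E           0.1607     0.8383      0.837
  solve Keq expr → x = 0.009679; check Q = 3.063
Then add 0.1512 M of J.
Step 3:
                   E          J          L
  I           0.1607     0.9895      0.837
  C           0.0223    -0.0446    -0.0446
  E            0.183     0.9449     0.7924
  solve Keq expr → x = -0.0223; check Q = 3.063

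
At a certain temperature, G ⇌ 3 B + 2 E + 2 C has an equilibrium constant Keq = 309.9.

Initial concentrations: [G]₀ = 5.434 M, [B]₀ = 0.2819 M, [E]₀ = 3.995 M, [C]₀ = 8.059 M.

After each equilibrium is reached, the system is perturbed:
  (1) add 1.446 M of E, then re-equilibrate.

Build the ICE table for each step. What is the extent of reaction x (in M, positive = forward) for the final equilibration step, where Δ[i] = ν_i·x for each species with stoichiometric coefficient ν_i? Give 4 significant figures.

x = -0.05155 M

Q₀ = 4.273 vs Keq = 309.9 ⇒ Q<K, forward
Step 1:
                   G          B          E          C
  I            5.434     0.2819      3.995      8.059
  C          -0.2488     0.7464     0.4976     0.4976
  E            5.185      1.028      4.493      8.557
  solve Keq expr → x = 0.2488; check Q = 309.9
Then add 1.446 M of E.
Step 2:
                   G          B          E          C
  I            5.185      1.028      5.939      8.557
  C          0.05155    -0.1546    -0.1031    -0.1031
  E            5.237     0.8737      5.836      8.454
  solve Keq expr → x = -0.05155; check Q = 309.9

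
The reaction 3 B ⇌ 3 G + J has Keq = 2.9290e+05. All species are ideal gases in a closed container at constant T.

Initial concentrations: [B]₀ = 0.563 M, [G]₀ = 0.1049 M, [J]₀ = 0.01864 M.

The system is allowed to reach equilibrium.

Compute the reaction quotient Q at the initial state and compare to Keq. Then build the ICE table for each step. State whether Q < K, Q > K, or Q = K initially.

Q₀ = 1.2057e-04 vs Keq = 2.9290e+05 ⇒ Q<K, forward
Step 1:
                  B         G         J
  Initial     0.563    0.1049   0.01864
  Change    -0.5571    0.5571    0.1857
  Equil    0.005872     0.662    0.2043
  solve Keq expr → x = 0.1857; check Q = 2.9290e+05

Q₀ = 1.2057e-04; Q < K (proceeds forward)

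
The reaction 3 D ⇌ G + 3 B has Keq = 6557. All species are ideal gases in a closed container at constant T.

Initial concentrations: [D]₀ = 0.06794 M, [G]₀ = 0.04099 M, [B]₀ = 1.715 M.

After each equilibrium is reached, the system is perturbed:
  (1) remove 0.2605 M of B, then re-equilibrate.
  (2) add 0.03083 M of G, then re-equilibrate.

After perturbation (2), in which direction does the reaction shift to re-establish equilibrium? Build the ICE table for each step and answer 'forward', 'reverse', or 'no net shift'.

Q₀ = 659.3 vs Keq = 6557 ⇒ Q<K, forward
Step 1:
                    D           G           B
  Initial     0.06794     0.04099       1.715
  Change     -0.03308     0.01103     0.03308
  Equil       0.03486     0.05202       1.748
  solve Keq expr → x = 0.01103; check Q = 6557
Then remove 0.2605 M of B.
Step 2:
                    D           G           B
  Initial     0.03486     0.05202       1.488
  Change    -0.004798    0.001599    0.004798
  Equil       0.03007     0.05361       1.492
  solve Keq expr → x = 0.001599; check Q = 6557
Then add 0.03083 M of G.
Step 3:
                    D           G           B
  Initial     0.03007     0.08444       1.492
  Change     0.004596   -0.001532   -0.004596
  Equil       0.03466     0.08291       1.488
  solve Keq expr → x = -0.001532; check Q = 6557

Direction: reverse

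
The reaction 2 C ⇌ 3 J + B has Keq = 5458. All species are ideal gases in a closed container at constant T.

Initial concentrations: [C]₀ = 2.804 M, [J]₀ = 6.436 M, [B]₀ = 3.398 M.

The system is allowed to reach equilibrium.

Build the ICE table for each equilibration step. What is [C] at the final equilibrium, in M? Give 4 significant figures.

[C]_eq = 0.8191 M

Q₀ = 115.2 vs Keq = 5458 ⇒ Q<K, forward
Step 1:
                    C           J           B
  init          2.804       6.436       3.398
  Δ            -1.985       2.977      0.9924
  eq           0.8191       9.413        4.39
  solve Keq expr → x = 0.9924; check Q = 5458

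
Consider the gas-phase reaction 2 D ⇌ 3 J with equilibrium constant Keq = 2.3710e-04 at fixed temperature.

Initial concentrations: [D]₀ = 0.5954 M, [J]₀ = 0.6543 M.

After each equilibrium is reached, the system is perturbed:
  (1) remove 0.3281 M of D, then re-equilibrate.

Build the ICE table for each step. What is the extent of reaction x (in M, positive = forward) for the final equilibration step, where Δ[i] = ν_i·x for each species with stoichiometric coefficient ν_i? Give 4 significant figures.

Q₀ = 0.7902 vs Keq = 2.3710e-04 ⇒ Q>K, reverse
Step 1:
                  D         J
  Initial    0.5954    0.6543
  Change     0.3952   -0.5928
  Equil      0.9906    0.0615
  solve Keq expr → x = -0.1976; check Q = 2.3710e-04
Then remove 0.3281 M of D.
Step 2:
                  D         J
  Initial    0.6625    0.0615
  Change   0.009351  -0.01403
  Equil      0.6718   0.04748
  solve Keq expr → x = -0.004676; check Q = 2.3710e-04

x = -0.004676 M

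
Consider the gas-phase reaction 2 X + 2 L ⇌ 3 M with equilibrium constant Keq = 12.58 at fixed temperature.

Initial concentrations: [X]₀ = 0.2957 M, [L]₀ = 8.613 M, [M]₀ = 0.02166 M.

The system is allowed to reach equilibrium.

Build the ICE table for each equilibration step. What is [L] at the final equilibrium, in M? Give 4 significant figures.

Q₀ = 1.5666e-06 vs Keq = 12.58 ⇒ Q<K, forward
Step 1:
                    X           L           M
  init         0.2957       8.613     0.02166
  Δ           -0.2855     -0.2855      0.4282
  eq          0.01022       8.328      0.4499
  solve Keq expr → x = 0.1427; check Q = 12.58

[L]_eq = 8.328 M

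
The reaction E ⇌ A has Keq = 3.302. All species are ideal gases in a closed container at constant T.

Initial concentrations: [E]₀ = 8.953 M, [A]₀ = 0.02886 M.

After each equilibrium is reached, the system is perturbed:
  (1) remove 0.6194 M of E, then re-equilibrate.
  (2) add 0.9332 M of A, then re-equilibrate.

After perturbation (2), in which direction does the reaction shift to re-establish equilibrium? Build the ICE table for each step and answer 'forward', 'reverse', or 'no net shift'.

Direction: reverse

Q₀ = 0.003224 vs Keq = 3.302 ⇒ Q<K, forward
Step 1:
                    E           A
  Initial       8.953     0.02886
  Change       -6.865       6.865
  Equil         2.088       6.894
  solve Keq expr → x = 6.865; check Q = 3.302
Then remove 0.6194 M of E.
Step 2:
                    E           A
  Initial       1.468       6.894
  Change       0.4754     -0.4754
  Equil         1.944       6.419
  solve Keq expr → x = -0.4754; check Q = 3.302
Then add 0.9332 M of A.
Step 3:
                    E           A
  Initial       1.944       7.352
  Change       0.2169     -0.2169
  Equil         2.161       7.135
  solve Keq expr → x = -0.2169; check Q = 3.302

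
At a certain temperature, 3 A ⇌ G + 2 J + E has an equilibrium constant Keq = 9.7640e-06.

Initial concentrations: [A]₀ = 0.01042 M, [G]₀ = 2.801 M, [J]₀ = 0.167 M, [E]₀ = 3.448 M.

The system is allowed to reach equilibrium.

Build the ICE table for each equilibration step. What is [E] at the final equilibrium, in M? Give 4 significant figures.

Q₀ = 2.3807e+05 vs Keq = 9.7640e-06 ⇒ Q>K, reverse
Step 1:
                    A           G           J           E
  init        0.01042       2.801       0.167       3.448
  Δ            0.2503    -0.08343     -0.1669    -0.08343
  eq           0.2607       2.718  1.3756e-04       3.365
  solve Keq expr → x = -0.08343; check Q = 9.7640e-06

[E]_eq = 3.365 M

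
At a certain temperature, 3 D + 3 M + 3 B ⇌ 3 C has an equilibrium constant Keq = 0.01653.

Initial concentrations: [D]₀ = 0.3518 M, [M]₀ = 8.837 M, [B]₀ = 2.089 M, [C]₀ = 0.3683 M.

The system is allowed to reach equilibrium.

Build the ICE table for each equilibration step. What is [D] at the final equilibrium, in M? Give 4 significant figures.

Q₀ = 1.8238e-04 vs Keq = 0.01653 ⇒ Q<K, forward
Step 1:
                    D           M           B           C
  init         0.3518       8.837       2.089      0.3683
  Δ           -0.2113     -0.2113     -0.2113      0.2113
  eq           0.1405       8.626       1.878      0.5796
  solve Keq expr → x = 0.07044; check Q = 0.01653

[D]_eq = 0.1405 M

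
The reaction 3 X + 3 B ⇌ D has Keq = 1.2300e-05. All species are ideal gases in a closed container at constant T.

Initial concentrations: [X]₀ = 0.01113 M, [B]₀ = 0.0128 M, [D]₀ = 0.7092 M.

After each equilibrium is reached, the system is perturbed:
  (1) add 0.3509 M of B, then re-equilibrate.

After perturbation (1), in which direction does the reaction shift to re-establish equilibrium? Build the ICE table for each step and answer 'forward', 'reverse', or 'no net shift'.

Direction: forward

Q₀ = 2.4528e+11 vs Keq = 1.2300e-05 ⇒ Q>K, reverse
Step 1:
                   X          B          D
  I          0.01113     0.0128     0.7092
  C            2.124      2.124     -0.708
  E            2.135      2.137   0.001168
  solve Keq expr → x = -0.708; check Q = 1.2300e-05
Then add 0.3509 M of B.
Step 2:
                   X          B          D
  I            2.135      2.488   0.001168
  C        -0.001997  -0.001997 6.6568e-04
  E            2.133      2.486   0.001834
  solve Keq expr → x = 6.6568e-04; check Q = 1.2300e-05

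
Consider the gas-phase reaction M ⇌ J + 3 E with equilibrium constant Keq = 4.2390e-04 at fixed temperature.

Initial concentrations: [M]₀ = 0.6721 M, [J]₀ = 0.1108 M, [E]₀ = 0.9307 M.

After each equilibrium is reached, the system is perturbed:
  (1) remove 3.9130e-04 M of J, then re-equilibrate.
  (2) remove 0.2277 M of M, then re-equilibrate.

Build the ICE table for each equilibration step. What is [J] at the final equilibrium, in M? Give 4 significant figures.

Q₀ = 0.1329 vs Keq = 4.2390e-04 ⇒ Q>K, reverse
Step 1:
                   M          J          E
  init        0.6721     0.1108     0.9307
  Δ           0.1093    -0.1093    -0.3279
  eq          0.7814   0.001512     0.6028
  solve Keq expr → x = -0.1093; check Q = 4.2390e-04
Then remove 3.9130e-04 M of J.
Step 2:
                   M          J          E
  init        0.7814   0.001121     0.6028
  Δ       -3.8198e-04 3.8198e-04   0.001146
  eq           0.781   0.001503      0.604
  solve Keq expr → x = 3.8198e-04; check Q = 4.2390e-04
Then remove 0.2277 M of M.
Step 3:
                   M          J          E
  init        0.5533   0.001503      0.604
  Δ       4.3039e-04 -4.3039e-04  -0.001291
  eq          0.5537   0.001072     0.6027
  solve Keq expr → x = -4.3039e-04; check Q = 4.2390e-04

[J]_eq = 0.001072 M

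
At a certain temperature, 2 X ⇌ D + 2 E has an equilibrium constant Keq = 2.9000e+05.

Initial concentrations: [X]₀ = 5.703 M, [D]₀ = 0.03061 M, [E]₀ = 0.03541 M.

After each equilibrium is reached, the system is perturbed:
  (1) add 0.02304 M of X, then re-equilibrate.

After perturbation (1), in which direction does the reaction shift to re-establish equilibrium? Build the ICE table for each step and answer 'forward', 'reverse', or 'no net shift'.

Q₀ = 1.1801e-06 vs Keq = 2.9000e+05 ⇒ Q<K, forward
Step 1:
                   X          D          E
  I            5.703    0.03061    0.03541
  C           -5.685      2.842      5.685
  E          0.01801      2.873       5.72
  solve Keq expr → x = 2.842; check Q = 2.9000e+05
Then add 0.02304 M of X.
Step 2:
                   X          D          E
  I          0.04105      2.873       5.72
  C         -0.02293    0.01147    0.02293
  E          0.01811      2.885      5.743
  solve Keq expr → x = 0.01147; check Q = 2.9000e+05

Direction: forward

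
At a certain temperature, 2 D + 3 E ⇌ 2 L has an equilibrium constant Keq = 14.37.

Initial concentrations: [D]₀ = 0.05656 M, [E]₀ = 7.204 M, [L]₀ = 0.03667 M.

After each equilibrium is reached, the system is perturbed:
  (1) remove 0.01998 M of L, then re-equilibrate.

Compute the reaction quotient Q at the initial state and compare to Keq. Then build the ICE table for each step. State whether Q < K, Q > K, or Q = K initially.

Q₀ = 0.001124 vs Keq = 14.37 ⇒ Q<K, forward
Step 1:
                   D          E          L
  init       0.05656      7.204    0.03667
  Δ         -0.05528   -0.08293    0.05528
  eq        0.001277      7.121    0.09195
  solve Keq expr → x = 0.02764; check Q = 14.37
Then remove 0.01998 M of L.
Step 2:
                   D          E          L
  init      0.001277      7.121    0.07197
  Δ       -2.7348e-04 -4.1022e-04 2.7348e-04
  eq        0.001003      7.121    0.07225
  solve Keq expr → x = 1.3674e-04; check Q = 14.37

Q₀ = 0.001124; Q < K (proceeds forward)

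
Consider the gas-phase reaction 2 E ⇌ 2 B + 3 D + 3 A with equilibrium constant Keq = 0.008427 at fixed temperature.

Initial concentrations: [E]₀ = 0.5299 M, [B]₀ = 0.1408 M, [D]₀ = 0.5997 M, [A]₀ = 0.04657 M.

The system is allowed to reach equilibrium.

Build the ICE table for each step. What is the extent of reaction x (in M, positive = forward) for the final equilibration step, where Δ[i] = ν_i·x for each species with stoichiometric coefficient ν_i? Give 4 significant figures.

x = 0.07866 M

Q₀ = 1.5379e-06 vs Keq = 0.008427 ⇒ Q<K, forward
Step 1:
                    E           B           D           A
  Initial      0.5299      0.1408      0.5997     0.04657
  Change      -0.1573      0.1573       0.236       0.236
  Equil        0.3726      0.2981      0.8357      0.2825
  solve Keq expr → x = 0.07866; check Q = 0.008427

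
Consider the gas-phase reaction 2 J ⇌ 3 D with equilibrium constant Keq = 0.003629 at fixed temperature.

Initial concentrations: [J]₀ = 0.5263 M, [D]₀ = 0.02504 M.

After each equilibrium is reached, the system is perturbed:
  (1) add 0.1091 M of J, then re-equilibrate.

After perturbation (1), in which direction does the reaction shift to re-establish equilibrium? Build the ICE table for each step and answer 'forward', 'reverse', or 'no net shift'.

Q₀ = 5.6681e-05 vs Keq = 0.003629 ⇒ Q<K, forward
Step 1:
                   J          D
  Initial     0.5263    0.02504
  Change    -0.04613    0.06919
  Equil       0.4802    0.09423
  solve Keq expr → x = 0.02306; check Q = 0.003629
Then add 0.1091 M of J.
Step 2:
                   J          D
  Initial     0.5893    0.09423
  Change   -0.008494    0.01274
  Equil       0.5808      0.107
  solve Keq expr → x = 0.004247; check Q = 0.003629

Direction: forward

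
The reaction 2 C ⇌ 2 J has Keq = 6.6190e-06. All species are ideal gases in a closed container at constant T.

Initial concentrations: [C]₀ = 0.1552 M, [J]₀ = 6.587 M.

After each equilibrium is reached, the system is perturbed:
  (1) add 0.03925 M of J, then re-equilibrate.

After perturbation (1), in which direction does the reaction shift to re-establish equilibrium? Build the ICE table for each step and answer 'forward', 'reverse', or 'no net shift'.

Q₀ = 1801 vs Keq = 6.6190e-06 ⇒ Q>K, reverse
Step 1:
                  C         J
  init       0.1552     6.587
  Δ            6.57     -6.57
  eq          6.725    0.0173
  solve Keq expr → x = -3.285; check Q = 6.6190e-06
Then add 0.03925 M of J.
Step 2:
                  C         J
  init        6.725   0.05655
  Δ         0.03915  -0.03915
  eq          6.764    0.0174
  solve Keq expr → x = -0.01957; check Q = 6.6190e-06

Direction: reverse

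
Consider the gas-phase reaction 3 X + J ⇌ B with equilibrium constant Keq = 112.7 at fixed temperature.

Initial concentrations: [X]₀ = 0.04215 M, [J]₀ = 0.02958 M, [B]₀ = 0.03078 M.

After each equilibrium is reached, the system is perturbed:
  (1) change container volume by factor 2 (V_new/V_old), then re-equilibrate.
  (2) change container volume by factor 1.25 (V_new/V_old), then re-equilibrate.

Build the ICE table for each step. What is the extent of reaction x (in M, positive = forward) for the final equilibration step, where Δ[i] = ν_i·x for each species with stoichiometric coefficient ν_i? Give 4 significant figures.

Q₀ = 1.3896e+04 vs Keq = 112.7 ⇒ Q>K, reverse
Step 1:
                  X         J         B
  Initial   0.04215   0.02958   0.03078
  Change    0.06841    0.0228   -0.0228
  Equil      0.1106   0.05238  0.007978
  solve Keq expr → x = -0.0228; check Q = 112.7
Then change container volume by factor 2 (V_new/V_old).
Step 2:
                  X         J         B
  Initial   0.05528   0.02619  0.003989
  Change   0.009299    0.0031   -0.0031
  Equil     0.06458   0.02929 8.8902e-04
  solve Keq expr → x = -0.0031; check Q = 112.7
Then change container volume by factor 1.25 (V_new/V_old).
Step 3:
                  X         J         B
  Initial   0.05166   0.02343 7.1121e-04
  Change  9.6315e-04 3.2105e-04 -3.2105e-04
  Equil     0.05263   0.02375 3.9016e-04
  solve Keq expr → x = -3.2105e-04; check Q = 112.7

x = -3.2105e-04 M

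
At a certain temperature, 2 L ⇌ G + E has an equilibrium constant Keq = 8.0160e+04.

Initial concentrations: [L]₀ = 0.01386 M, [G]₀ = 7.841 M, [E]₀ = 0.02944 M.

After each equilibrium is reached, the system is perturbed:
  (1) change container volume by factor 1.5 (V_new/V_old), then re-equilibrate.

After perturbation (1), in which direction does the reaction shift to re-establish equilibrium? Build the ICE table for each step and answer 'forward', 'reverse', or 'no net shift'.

Q₀ = 1202 vs Keq = 8.0160e+04 ⇒ Q<K, forward
Step 1:
                   L          G          E
  Initial    0.01386      7.841    0.02944
  Change      -0.012   0.005999   0.005999
  Equil     0.001863      7.847    0.03544
  solve Keq expr → x = 0.005999; check Q = 8.0160e+04
Then change container volume by factor 1.5 (V_new/V_old).
Step 2:
                   L          G          E
  Initial   0.001242      5.231    0.02363
  Change           0          0          0
  Equil     0.001242      5.231    0.02363
  solve Keq expr → x = 0; check Q = 8.0160e+04

Direction: no net shift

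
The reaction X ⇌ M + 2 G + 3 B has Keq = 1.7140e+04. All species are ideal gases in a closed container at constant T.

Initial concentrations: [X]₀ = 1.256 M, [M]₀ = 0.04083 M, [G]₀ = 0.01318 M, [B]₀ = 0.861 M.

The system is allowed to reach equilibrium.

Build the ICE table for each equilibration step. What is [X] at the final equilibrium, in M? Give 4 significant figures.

[X]_eq = 0.04016 M

Q₀ = 3.6044e-06 vs Keq = 1.7140e+04 ⇒ Q<K, forward
Step 1:
                   X          M          G          B
  Initial      1.256    0.04083    0.01318      0.861
  Change      -1.216      1.216      2.432      3.648
  Equil      0.04016      1.257      2.445      4.509
  solve Keq expr → x = 1.216; check Q = 1.7140e+04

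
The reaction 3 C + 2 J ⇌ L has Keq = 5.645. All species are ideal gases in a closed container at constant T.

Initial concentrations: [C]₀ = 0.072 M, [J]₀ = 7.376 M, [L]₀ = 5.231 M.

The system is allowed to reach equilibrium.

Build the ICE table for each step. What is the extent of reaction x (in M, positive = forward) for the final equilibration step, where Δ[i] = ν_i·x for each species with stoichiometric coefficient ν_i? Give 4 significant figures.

x = -0.06051 M

Q₀ = 257.6 vs Keq = 5.645 ⇒ Q>K, reverse
Step 1:
                  C         J         L
  I           0.072     7.376     5.231
  C          0.1815     0.121  -0.06051
  E          0.2535     7.497      5.17
  solve Keq expr → x = -0.06051; check Q = 5.645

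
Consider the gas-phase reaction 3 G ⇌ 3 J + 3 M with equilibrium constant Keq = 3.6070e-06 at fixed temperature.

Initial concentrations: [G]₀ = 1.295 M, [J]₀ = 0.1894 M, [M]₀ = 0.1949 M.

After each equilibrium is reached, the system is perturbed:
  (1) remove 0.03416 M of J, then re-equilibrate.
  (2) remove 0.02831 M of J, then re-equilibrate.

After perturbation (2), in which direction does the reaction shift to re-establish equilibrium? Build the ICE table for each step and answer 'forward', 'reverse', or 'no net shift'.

Q₀ = 2.3161e-05 vs Keq = 3.6070e-06 ⇒ Q>K, reverse
Step 1:
                   G          J          M
  Initial      1.295     0.1894     0.1949
  Change     0.04858   -0.04858   -0.04858
  Equil        1.344     0.1408     0.1463
  solve Keq expr → x = -0.01619; check Q = 3.6070e-06
Then remove 0.03416 M of J.
Step 2:
                   G          J          M
  Initial      1.344     0.1067     0.1463
  Change    -0.01749    0.01749    0.01749
  Equil        1.326     0.1242     0.1638
  solve Keq expr → x = 0.005829; check Q = 3.6070e-06
Then remove 0.02831 M of J.
Step 3:
                   G          J          M
  Initial      1.326    0.09584     0.1638
  Change    -0.01594    0.01594    0.01594
  Equil         1.31     0.1118     0.1798
  solve Keq expr → x = 0.005313; check Q = 3.6070e-06

Direction: forward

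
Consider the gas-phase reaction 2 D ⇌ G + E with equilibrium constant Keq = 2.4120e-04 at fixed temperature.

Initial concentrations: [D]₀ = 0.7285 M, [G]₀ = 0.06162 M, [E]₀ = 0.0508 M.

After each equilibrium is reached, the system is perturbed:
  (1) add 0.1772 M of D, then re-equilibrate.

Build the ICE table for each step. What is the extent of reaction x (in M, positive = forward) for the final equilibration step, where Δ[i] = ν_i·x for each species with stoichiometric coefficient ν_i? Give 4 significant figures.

Q₀ = 0.005898 vs Keq = 2.4120e-04 ⇒ Q>K, reverse
Step 1:
                    D           G           E
  Initial      0.7285     0.06162      0.0508
  Change      0.08493    -0.04247    -0.04247
  Equil        0.8134     0.01915    0.008333
  solve Keq expr → x = -0.04247; check Q = 2.4120e-04
Then add 0.1772 M of D.
Step 2:
                    D           G           E
  Initial      0.9906     0.01915    0.008333
  Change    -0.004986    0.002493    0.002493
  Equil        0.9856     0.02165     0.01083
  solve Keq expr → x = 0.002493; check Q = 2.4120e-04

x = 0.002493 M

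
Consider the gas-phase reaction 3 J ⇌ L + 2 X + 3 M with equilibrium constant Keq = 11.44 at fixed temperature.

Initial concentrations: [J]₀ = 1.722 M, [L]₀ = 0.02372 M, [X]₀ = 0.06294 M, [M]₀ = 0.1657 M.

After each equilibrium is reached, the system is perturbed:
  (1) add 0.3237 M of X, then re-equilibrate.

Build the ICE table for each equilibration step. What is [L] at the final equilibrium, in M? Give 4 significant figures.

[L]_eq = 0.426 M

Q₀ = 8.3721e-08 vs Keq = 11.44 ⇒ Q<K, forward
Step 1:
                    J           L           X           M
  Initial       1.722     0.02372     0.06294      0.1657
  Change       -1.267      0.4222      0.8445       1.267
  Equil        0.4553       0.446      0.9074       1.432
  solve Keq expr → x = 0.4222; check Q = 11.44
Then add 0.3237 M of X.
Step 2:
                    J           L           X           M
  Initial      0.4553       0.446       1.231       1.432
  Change      0.05984    -0.01995    -0.03989    -0.05984
  Equil        0.5151       0.426       1.191       1.373
  solve Keq expr → x = -0.01995; check Q = 11.44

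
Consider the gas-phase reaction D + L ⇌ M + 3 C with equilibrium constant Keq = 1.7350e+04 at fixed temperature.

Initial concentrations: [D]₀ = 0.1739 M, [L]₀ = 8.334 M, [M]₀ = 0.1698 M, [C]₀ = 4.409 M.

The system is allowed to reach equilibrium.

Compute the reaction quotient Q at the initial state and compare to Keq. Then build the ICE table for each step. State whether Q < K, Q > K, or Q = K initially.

Q₀ = 10.04 vs Keq = 1.7350e+04 ⇒ Q<K, forward
Step 1:
                   D          L          M          C
  init        0.1739      8.334     0.1698      4.409
  Δ          -0.1736    -0.1736     0.1736     0.5208
  eq      2.9060e-04       8.16     0.3434       4.93
  solve Keq expr → x = 0.1736; check Q = 1.7350e+04

Q₀ = 10.04; Q < K (proceeds forward)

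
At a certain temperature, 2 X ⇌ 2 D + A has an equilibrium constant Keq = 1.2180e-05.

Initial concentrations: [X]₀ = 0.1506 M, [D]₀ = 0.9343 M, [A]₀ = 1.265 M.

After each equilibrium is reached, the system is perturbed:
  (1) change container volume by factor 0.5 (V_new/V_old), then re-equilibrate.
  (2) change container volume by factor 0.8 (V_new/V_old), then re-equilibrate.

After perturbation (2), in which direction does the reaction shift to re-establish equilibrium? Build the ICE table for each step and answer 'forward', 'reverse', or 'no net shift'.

Direction: reverse

Q₀ = 48.69 vs Keq = 1.2180e-05 ⇒ Q>K, reverse
Step 1:
                  X         D         A
  init       0.1506    0.9343     1.265
  Δ          0.9301   -0.9301    -0.465
  eq          1.081  0.004217       0.8
  solve Keq expr → x = -0.465; check Q = 1.2180e-05
Then change container volume by factor 0.5 (V_new/V_old).
Step 2:
                  X         D         A
  init        2.161  0.008434       1.6
  Δ        0.002461 -0.002461 -0.001231
  eq          2.164  0.005973     1.599
  solve Keq expr → x = -0.001231; check Q = 1.2180e-05
Then change container volume by factor 0.8 (V_new/V_old).
Step 3:
                  X         D         A
  init        2.705  0.007466     1.998
  Δ       7.8559e-04 -7.8559e-04 -3.9279e-04
  eq          2.706   0.00668     1.998
  solve Keq expr → x = -3.9279e-04; check Q = 1.2180e-05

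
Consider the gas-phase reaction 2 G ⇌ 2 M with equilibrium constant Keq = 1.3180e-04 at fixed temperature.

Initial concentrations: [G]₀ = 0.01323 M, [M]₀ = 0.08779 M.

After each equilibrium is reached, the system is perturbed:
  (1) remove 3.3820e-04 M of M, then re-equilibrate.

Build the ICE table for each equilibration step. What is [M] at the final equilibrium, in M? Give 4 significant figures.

[M]_eq = 0.001143 M

Q₀ = 44.03 vs Keq = 1.3180e-04 ⇒ Q>K, reverse
Step 1:
                   G          M
  Initial    0.01323    0.08779
  Change     0.08664   -0.08664
  Equil      0.09987   0.001147
  solve Keq expr → x = -0.04332; check Q = 1.3180e-04
Then remove 3.3820e-04 M of M.
Step 2:
                   G          M
  Initial    0.09987 8.0839e-04
  Change  -3.3436e-04 3.3436e-04
  Equil      0.09954   0.001143
  solve Keq expr → x = 1.6718e-04; check Q = 1.3180e-04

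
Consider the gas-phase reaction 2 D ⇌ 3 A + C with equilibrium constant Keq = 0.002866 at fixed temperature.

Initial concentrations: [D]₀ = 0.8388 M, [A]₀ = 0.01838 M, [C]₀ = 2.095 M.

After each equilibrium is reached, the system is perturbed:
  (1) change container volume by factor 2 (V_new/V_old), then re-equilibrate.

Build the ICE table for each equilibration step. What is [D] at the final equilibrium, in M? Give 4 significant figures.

Q₀ = 1.8489e-05 vs Keq = 0.002866 ⇒ Q<K, forward
Step 1:
                   D          A          C
  I           0.8388    0.01838      2.095
  C         -0.05064    0.07596    0.02532
  E           0.7882    0.09434       2.12
  solve Keq expr → x = 0.02532; check Q = 0.002866
Then change container volume by factor 2 (V_new/V_old).
Step 2:
                   D          A          C
  I           0.3941    0.04717       1.06
  C         -0.01691    0.02536   0.008453
  E           0.3772    0.07253      1.069
  solve Keq expr → x = 0.008453; check Q = 0.002866

[D]_eq = 0.3772 M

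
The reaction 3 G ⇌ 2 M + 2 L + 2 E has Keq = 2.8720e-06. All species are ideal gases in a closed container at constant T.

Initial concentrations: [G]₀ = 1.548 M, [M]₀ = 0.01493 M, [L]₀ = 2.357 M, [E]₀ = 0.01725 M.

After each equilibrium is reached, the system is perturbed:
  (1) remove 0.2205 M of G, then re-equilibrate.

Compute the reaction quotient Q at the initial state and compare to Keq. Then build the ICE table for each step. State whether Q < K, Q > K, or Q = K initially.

Q₀ = 9.9335e-08 vs Keq = 2.8720e-06 ⇒ Q<K, forward
Step 1:
                    G           M           L           E
  Initial       1.548     0.01493       2.357     0.01725
  Change     -0.03064     0.02043     0.02043     0.02043
  Equil         1.517     0.03536       2.377     0.03768
  solve Keq expr → x = 0.01021; check Q = 2.8720e-06
Then remove 0.2205 M of G.
Step 2:
                    G           M           L           E
  Initial       1.297     0.03536       2.377     0.03768
  Change     0.005874   -0.003916   -0.003916   -0.003916
  Equil         1.303     0.03144       2.374     0.03376
  solve Keq expr → x = -0.001958; check Q = 2.8720e-06

Q₀ = 9.9335e-08; Q < K (proceeds forward)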